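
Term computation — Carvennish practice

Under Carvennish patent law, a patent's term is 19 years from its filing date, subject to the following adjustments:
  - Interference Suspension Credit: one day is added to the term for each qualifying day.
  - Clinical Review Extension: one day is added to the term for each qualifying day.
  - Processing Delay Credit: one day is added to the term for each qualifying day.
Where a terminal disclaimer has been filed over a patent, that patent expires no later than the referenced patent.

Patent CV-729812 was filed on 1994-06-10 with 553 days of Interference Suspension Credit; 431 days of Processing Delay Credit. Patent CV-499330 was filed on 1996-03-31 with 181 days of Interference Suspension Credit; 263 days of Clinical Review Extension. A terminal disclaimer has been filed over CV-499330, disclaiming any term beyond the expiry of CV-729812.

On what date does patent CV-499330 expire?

Natural term of CV-499330:
  Base: filing + 19 years → 31 March 2015.
  Interference Suspension Credit: +181 days → 28 September 2015.
  Clinical Review Extension: +263 days → 17 June 2016.
Expiry of referenced patent CV-729812:
  Base: filing + 19 years → 10 June 2013.
  Interference Suspension Credit: +553 days → 15 December 2014.
  Processing Delay Credit: +431 days → 19 February 2016.
Terminal disclaimer: CV-499330 expires on the earlier of 17 June 2016 and 19 February 2016.

February 19, 2016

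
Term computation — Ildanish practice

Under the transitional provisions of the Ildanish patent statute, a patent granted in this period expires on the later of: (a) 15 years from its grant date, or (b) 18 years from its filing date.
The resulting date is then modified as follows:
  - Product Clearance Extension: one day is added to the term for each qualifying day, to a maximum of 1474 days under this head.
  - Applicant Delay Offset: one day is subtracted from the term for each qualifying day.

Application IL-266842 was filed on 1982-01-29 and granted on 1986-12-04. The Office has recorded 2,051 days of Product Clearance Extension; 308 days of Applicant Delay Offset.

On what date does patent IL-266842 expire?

(a) grant + 15 years → 4 December 2001.
(b) filing + 18 years → 29 January 2000.
Later of the two: 4 December 2001.
Product Clearance Extension: 2051 days claimed exceeds the 1474-day cap, so +1474 days → 17 December 2005.
Applicant Delay Offset: −308 days → 12 February 2005.

February 12, 2005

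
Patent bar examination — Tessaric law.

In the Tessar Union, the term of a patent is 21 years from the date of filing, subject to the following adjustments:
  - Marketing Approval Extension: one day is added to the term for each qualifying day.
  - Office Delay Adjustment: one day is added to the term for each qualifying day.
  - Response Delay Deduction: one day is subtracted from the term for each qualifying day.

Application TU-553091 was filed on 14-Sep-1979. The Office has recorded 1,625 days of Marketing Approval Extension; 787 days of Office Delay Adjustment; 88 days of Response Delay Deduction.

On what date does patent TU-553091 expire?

Base term: filing date + 21 years → 14 September 2000.
Marketing Approval Extension: +1625 days → 25 February 2005.
Office Delay Adjustment: +787 days → 23 April 2007.
Response Delay Deduction: −88 days → 25 January 2007.

2007-01-25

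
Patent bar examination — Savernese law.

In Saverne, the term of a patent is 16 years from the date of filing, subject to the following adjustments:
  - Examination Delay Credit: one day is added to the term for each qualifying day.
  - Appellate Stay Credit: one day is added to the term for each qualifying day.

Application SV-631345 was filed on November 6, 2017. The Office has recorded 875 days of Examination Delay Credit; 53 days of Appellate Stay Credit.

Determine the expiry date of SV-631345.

Base term: filing date + 16 years → 6 November 2033.
Examination Delay Credit: +875 days → 30 March 2036.
Appellate Stay Credit: +53 days → 22 May 2036.

2036-05-22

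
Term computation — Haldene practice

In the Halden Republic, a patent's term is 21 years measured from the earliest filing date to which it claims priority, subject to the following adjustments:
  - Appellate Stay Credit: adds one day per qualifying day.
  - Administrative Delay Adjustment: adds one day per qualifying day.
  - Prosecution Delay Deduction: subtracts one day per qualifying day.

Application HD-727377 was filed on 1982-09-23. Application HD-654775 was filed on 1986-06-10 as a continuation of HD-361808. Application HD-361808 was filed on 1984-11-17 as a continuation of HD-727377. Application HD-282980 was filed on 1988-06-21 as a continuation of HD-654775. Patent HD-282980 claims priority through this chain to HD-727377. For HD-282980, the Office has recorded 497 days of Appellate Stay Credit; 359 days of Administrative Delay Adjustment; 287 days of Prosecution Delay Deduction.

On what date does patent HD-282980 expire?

April 14, 2005

Earliest priority filing: 23 September 1982.
Base term: 23 September 1982 + 21 years → 23 September 2003.
Appellate Stay Credit: +497 days → 1 February 2005.
Administrative Delay Adjustment: +359 days → 26 January 2006.
Prosecution Delay Deduction: −287 days → 14 April 2005.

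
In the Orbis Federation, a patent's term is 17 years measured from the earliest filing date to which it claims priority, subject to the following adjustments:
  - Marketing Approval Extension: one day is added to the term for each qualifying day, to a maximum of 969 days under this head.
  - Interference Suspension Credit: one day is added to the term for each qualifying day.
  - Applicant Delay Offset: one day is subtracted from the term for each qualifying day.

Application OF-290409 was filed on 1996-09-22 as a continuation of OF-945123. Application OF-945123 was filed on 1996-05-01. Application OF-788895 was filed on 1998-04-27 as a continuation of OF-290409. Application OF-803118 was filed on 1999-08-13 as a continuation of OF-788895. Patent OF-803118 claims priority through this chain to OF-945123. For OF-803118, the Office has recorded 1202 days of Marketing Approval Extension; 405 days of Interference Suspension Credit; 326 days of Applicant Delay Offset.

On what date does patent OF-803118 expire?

Earliest priority filing: 1 May 1996.
Base term: 1 May 1996 + 17 years → 1 May 2013.
Marketing Approval Extension: 1202 days claimed exceeds the 969-day cap, so +969 days → 26 December 2015.
Interference Suspension Credit: +405 days → 3 February 2017.
Applicant Delay Offset: −326 days → 14 March 2016.

March 14, 2016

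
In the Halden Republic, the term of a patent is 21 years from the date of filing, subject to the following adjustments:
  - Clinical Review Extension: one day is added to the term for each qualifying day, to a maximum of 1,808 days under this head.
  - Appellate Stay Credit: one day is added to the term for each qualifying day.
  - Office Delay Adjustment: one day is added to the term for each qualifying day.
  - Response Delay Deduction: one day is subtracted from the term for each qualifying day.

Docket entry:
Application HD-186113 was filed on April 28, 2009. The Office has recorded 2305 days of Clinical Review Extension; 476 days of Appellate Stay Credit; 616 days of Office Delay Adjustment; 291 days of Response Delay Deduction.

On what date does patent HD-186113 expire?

Base term: filing date + 21 years → 28 April 2030.
Clinical Review Extension: 2305 days claimed exceeds the 1808-day cap, so +1808 days → 10 April 2035.
Appellate Stay Credit: +476 days → 29 July 2036.
Office Delay Adjustment: +616 days → 6 April 2038.
Response Delay Deduction: −291 days → 19 June 2037.

2037-06-19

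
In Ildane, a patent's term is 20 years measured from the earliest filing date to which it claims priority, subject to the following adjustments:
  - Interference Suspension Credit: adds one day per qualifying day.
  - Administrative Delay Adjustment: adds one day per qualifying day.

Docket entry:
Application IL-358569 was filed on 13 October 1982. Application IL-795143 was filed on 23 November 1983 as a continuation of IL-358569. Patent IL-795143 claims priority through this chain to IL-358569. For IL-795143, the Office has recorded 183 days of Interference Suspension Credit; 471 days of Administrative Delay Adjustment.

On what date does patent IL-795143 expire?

Earliest priority filing: 13 October 1982.
Base term: 13 October 1982 + 20 years → 13 October 2002.
Interference Suspension Credit: +183 days → 14 April 2003.
Administrative Delay Adjustment: +471 days → 28 July 2004.

July 28, 2004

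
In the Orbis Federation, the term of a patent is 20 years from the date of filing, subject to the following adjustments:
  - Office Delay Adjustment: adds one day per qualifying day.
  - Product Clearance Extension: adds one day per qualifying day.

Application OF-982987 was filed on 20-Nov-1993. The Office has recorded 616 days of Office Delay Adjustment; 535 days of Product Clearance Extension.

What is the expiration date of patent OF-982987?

2017-01-14

Base term: filing date + 20 years → 20 November 2013.
Office Delay Adjustment: +616 days → 29 July 2015.
Product Clearance Extension: +535 days → 14 January 2017.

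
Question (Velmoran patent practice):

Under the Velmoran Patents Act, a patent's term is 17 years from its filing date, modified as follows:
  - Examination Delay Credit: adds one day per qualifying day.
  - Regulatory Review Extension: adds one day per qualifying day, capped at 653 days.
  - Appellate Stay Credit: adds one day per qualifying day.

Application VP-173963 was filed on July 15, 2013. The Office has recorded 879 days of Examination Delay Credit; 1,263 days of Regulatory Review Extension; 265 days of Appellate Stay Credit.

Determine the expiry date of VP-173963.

June 16, 2035

Base term: filing date + 17 years → 15 July 2030.
Examination Delay Credit: +879 days → 10 December 2032.
Regulatory Review Extension: 1263 days claimed exceeds the 653-day cap, so +653 days → 24 September 2034.
Appellate Stay Credit: +265 days → 16 June 2035.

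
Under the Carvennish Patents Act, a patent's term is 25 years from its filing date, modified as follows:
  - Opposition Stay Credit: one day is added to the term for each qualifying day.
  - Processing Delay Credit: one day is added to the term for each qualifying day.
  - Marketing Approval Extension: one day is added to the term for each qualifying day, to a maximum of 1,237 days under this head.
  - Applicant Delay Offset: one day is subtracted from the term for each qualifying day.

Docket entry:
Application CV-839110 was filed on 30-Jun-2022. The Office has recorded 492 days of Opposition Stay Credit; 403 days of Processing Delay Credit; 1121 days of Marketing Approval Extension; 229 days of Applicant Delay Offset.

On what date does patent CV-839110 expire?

May 21, 2052

Base term: filing date + 25 years → 30 June 2047.
Opposition Stay Credit: +492 days → 3 November 2048.
Processing Delay Credit: +403 days → 11 December 2049.
Marketing Approval Extension: 1121 days (within the 1237-day cap) → +1121 days → 5 January 2053.
Applicant Delay Offset: −229 days → 21 May 2052.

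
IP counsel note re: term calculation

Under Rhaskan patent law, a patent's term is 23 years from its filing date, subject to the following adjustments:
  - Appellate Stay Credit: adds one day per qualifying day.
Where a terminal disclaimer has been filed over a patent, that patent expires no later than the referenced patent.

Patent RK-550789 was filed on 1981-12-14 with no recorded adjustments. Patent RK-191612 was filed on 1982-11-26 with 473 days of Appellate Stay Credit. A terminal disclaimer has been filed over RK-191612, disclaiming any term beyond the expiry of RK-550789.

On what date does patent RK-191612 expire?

2004-12-14

Natural term of RK-191612:
  Base: filing + 23 years → 26 November 2005.
  Appellate Stay Credit: +473 days → 14 March 2007.
Expiry of referenced patent RK-550789:
  Base: filing + 23 years → 14 December 2004.
Terminal disclaimer: RK-191612 expires on the earlier of 14 March 2007 and 14 December 2004.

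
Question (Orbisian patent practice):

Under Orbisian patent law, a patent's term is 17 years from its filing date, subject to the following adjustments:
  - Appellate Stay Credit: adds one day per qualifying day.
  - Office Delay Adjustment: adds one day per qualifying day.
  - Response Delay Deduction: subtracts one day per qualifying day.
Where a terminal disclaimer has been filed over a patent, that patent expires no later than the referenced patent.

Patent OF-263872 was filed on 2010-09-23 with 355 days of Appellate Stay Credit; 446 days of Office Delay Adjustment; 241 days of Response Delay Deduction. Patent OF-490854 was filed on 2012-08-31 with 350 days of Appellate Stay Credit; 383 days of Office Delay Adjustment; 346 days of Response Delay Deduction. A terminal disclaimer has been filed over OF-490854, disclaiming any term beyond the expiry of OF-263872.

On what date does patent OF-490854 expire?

Natural term of OF-490854:
  Base: filing + 17 years → 31 August 2029.
  Appellate Stay Credit: +350 days → 16 August 2030.
  Office Delay Adjustment: +383 days → 3 September 2031.
  Response Delay Deduction: −346 days → 22 September 2030.
Expiry of referenced patent OF-263872:
  Base: filing + 17 years → 23 September 2027.
  Appellate Stay Credit: +355 days → 12 September 2028.
  Office Delay Adjustment: +446 days → 2 December 2029.
  Response Delay Deduction: −241 days → 5 April 2029.
Terminal disclaimer: OF-490854 expires on the earlier of 22 September 2030 and 5 April 2029.

2029-04-05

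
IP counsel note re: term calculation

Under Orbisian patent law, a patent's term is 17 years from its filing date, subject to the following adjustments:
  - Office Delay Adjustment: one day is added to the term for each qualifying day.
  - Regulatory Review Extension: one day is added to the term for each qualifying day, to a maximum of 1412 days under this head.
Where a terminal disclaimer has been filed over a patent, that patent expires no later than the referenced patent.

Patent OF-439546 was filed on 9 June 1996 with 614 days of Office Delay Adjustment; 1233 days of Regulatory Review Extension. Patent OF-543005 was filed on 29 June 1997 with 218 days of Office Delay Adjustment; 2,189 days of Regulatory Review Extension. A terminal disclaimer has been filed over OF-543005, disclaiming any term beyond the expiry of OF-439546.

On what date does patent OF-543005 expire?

Natural term of OF-543005:
  Base: filing + 17 years → 29 June 2014.
  Office Delay Adjustment: +218 days → 2 February 2015.
  Regulatory Review Extension: 2189 days claimed exceeds the 1412-day cap, so +1412 days → 15 December 2018.
Expiry of referenced patent OF-439546:
  Base: filing + 17 years → 9 June 2013.
  Office Delay Adjustment: +614 days → 13 February 2015.
  Regulatory Review Extension: 1233 days (within the 1412-day cap) → +1233 days → 30 June 2018.
Terminal disclaimer: OF-543005 expires on the earlier of 15 December 2018 and 30 June 2018.

2018-06-30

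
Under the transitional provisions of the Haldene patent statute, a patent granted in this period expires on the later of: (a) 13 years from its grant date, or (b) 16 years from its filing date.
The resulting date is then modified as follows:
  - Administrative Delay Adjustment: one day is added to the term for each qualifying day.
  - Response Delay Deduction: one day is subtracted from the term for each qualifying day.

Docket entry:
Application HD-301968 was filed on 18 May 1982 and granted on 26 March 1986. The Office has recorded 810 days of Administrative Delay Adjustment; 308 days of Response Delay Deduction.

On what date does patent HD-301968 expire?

2000-08-09

(a) grant + 13 years → 26 March 1999.
(b) filing + 16 years → 18 May 1998.
Later of the two: 26 March 1999.
Administrative Delay Adjustment: +810 days → 13 June 2001.
Response Delay Deduction: −308 days → 9 August 2000.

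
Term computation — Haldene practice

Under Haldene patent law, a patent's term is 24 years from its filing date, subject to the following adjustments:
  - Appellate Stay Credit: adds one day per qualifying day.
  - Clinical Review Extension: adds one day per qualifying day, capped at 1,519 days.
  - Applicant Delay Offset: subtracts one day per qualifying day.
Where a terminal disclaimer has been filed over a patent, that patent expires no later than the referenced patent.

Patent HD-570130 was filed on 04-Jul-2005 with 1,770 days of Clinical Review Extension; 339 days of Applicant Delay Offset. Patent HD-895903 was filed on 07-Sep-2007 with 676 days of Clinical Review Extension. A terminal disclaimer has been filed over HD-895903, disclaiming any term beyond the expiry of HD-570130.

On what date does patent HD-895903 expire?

Natural term of HD-895903:
  Base: filing + 24 years → 7 September 2031.
  Clinical Review Extension: 676 days (within the 1519-day cap) → +676 days → 14 July 2033.
Expiry of referenced patent HD-570130:
  Base: filing + 24 years → 4 July 2029.
  Clinical Review Extension: 1770 days claimed exceeds the 1519-day cap, so +1519 days → 31 August 2033.
  Applicant Delay Offset: −339 days → 26 September 2032.
Terminal disclaimer: HD-895903 expires on the earlier of 14 July 2033 and 26 September 2032.

2032-09-26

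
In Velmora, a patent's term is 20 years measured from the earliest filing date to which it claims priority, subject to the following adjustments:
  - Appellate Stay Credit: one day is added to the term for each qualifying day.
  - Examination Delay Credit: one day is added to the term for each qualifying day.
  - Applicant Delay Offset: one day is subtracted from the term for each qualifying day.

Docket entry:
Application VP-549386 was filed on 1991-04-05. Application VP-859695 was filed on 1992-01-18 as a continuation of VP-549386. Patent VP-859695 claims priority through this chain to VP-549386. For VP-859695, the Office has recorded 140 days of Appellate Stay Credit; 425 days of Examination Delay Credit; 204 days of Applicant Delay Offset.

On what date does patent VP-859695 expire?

Earliest priority filing: 5 April 1991.
Base term: 5 April 1991 + 20 years → 5 April 2011.
Appellate Stay Credit: +140 days → 23 August 2011.
Examination Delay Credit: +425 days → 21 October 2012.
Applicant Delay Offset: −204 days → 31 March 2012.

2012-03-31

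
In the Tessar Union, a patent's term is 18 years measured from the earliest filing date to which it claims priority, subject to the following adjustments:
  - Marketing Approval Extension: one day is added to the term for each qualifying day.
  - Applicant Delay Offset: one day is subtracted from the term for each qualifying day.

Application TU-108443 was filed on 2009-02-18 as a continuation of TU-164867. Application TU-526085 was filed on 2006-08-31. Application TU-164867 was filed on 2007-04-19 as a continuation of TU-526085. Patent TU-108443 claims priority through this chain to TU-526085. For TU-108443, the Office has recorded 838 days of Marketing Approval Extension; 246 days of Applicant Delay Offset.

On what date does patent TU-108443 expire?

2026-04-15

Earliest priority filing: 31 August 2006.
Base term: 31 August 2006 + 18 years → 31 August 2024.
Marketing Approval Extension: +838 days → 17 December 2026.
Applicant Delay Offset: −246 days → 15 April 2026.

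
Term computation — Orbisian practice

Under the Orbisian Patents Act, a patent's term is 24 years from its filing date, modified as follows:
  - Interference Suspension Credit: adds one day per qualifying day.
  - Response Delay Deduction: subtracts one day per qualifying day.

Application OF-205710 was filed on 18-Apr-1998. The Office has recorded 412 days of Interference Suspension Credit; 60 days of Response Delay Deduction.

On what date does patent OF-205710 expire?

April 5, 2023

Base term: filing date + 24 years → 18 April 2022.
Interference Suspension Credit: +412 days → 4 June 2023.
Response Delay Deduction: −60 days → 5 April 2023.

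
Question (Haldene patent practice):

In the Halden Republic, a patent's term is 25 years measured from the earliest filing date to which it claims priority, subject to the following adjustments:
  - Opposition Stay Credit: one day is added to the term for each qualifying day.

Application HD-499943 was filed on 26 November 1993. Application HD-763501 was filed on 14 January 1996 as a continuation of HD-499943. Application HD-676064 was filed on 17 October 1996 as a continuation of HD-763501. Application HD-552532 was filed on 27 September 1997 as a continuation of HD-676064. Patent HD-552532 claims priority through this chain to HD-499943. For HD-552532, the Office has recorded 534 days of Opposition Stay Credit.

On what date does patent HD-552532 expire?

Earliest priority filing: 26 November 1993.
Base term: 26 November 1993 + 25 years → 26 November 2018.
Opposition Stay Credit: +534 days → 13 May 2020.

2020-05-13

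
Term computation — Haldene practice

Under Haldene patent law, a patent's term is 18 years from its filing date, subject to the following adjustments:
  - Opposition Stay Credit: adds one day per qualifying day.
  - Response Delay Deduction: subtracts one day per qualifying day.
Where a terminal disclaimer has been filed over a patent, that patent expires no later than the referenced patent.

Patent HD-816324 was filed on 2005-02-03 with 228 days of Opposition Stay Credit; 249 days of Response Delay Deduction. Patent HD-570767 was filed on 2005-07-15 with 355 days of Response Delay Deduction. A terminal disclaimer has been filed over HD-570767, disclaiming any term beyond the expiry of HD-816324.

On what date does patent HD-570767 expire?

July 25, 2022

Natural term of HD-570767:
  Base: filing + 18 years → 15 July 2023.
  Response Delay Deduction: −355 days → 25 July 2022.
Expiry of referenced patent HD-816324:
  Base: filing + 18 years → 3 February 2023.
  Opposition Stay Credit: +228 days → 19 September 2023.
  Response Delay Deduction: −249 days → 13 January 2023.
Terminal disclaimer: HD-570767 expires on the earlier of 25 July 2022 and 13 January 2023.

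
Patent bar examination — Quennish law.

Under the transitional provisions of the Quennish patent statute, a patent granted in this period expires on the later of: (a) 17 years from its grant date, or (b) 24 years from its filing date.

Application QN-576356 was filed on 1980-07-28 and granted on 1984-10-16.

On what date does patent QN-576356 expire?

(a) grant + 17 years → 16 October 2001.
(b) filing + 24 years → 28 July 2004.
Later of the two: 28 July 2004.

July 28, 2004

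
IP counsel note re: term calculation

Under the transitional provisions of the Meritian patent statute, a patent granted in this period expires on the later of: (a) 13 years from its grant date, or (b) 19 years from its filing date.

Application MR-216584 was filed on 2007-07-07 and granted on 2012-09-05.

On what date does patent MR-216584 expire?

2026-07-07

(a) grant + 13 years → 5 September 2025.
(b) filing + 19 years → 7 July 2026.
Later of the two: 7 July 2026.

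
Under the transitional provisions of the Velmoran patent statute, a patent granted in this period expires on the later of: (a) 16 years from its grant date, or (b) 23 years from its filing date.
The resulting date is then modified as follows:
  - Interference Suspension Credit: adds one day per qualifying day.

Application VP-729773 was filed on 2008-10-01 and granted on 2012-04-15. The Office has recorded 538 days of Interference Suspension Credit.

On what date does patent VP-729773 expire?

(a) grant + 16 years → 15 April 2028.
(b) filing + 23 years → 1 October 2031.
Later of the two: 1 October 2031.
Interference Suspension Credit: +538 days → 22 March 2033.

March 22, 2033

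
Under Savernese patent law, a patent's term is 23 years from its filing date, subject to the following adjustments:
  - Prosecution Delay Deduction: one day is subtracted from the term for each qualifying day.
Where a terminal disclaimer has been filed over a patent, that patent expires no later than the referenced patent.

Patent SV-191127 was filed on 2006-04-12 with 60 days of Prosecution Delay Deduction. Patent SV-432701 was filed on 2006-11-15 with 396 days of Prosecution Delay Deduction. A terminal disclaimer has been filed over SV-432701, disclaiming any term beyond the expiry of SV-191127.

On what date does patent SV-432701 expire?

Natural term of SV-432701:
  Base: filing + 23 years → 15 November 2029.
  Prosecution Delay Deduction: −396 days → 15 October 2028.
Expiry of referenced patent SV-191127:
  Base: filing + 23 years → 12 April 2029.
  Prosecution Delay Deduction: −60 days → 11 February 2029.
Terminal disclaimer: SV-432701 expires on the earlier of 15 October 2028 and 11 February 2029.

October 15, 2028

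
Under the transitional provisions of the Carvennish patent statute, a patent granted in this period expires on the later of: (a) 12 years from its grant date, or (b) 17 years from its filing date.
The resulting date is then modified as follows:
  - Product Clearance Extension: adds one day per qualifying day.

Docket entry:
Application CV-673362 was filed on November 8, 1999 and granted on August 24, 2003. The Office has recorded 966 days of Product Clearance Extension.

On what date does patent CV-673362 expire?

(a) grant + 12 years → 24 August 2015.
(b) filing + 17 years → 8 November 2016.
Later of the two: 8 November 2016.
Product Clearance Extension: +966 days → 2 July 2019.

July 2, 2019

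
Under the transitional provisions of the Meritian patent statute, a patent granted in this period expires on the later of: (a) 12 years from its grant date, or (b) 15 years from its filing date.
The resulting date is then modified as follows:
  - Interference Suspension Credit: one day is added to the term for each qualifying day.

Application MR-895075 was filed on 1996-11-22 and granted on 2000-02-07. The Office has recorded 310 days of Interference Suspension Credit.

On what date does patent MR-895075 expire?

December 13, 2012

(a) grant + 12 years → 7 February 2012.
(b) filing + 15 years → 22 November 2011.
Later of the two: 7 February 2012.
Interference Suspension Credit: +310 days → 13 December 2012.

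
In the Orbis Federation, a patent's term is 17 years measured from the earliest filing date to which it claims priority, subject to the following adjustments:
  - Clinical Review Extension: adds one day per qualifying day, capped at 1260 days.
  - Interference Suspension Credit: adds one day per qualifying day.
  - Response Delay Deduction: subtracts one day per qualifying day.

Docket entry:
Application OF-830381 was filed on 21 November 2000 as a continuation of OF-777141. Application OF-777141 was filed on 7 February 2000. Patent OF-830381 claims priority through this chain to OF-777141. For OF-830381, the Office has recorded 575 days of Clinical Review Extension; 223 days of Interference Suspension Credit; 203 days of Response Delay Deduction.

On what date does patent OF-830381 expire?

Earliest priority filing: 7 February 2000.
Base term: 7 February 2000 + 17 years → 7 February 2017.
Clinical Review Extension: 575 days (within the 1260-day cap) → +575 days → 5 September 2018.
Interference Suspension Credit: +223 days → 16 April 2019.
Response Delay Deduction: −203 days → 25 September 2018.

September 25, 2018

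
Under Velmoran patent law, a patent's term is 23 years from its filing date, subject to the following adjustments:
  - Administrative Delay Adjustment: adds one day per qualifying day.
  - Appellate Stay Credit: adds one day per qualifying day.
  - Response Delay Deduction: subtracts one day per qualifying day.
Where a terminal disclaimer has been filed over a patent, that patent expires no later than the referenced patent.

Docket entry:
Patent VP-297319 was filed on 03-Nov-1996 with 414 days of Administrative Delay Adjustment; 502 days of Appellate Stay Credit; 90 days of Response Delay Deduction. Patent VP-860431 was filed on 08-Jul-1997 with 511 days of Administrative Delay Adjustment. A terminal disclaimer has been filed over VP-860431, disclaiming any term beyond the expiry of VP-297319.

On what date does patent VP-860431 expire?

Natural term of VP-860431:
  Base: filing + 23 years → 8 July 2020.
  Administrative Delay Adjustment: +511 days → 1 December 2021.
Expiry of referenced patent VP-297319:
  Base: filing + 23 years → 3 November 2019.
  Administrative Delay Adjustment: +414 days → 21 December 2020.
  Appellate Stay Credit: +502 days → 7 May 2022.
  Response Delay Deduction: −90 days → 6 February 2022.
Terminal disclaimer: VP-860431 expires on the earlier of 1 December 2021 and 6 February 2022.

2021-12-01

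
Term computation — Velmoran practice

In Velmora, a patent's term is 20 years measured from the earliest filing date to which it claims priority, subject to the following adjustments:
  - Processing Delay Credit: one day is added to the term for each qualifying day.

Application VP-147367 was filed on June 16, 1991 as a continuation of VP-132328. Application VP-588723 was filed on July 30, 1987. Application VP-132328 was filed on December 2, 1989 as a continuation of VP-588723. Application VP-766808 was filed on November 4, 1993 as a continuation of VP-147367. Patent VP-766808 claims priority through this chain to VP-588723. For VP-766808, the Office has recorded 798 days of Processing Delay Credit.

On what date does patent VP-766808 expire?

October 5, 2009

Earliest priority filing: 30 July 1987.
Base term: 30 July 1987 + 20 years → 30 July 2007.
Processing Delay Credit: +798 days → 5 October 2009.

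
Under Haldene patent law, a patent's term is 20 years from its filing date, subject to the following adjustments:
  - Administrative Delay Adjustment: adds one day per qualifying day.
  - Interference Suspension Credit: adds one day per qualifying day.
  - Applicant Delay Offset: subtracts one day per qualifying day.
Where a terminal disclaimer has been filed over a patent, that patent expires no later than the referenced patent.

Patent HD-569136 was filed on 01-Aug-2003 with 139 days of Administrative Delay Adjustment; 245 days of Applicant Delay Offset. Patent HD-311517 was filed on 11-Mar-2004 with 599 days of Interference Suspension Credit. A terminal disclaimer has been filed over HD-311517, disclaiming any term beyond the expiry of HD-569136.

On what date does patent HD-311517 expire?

April 17, 2023

Natural term of HD-311517:
  Base: filing + 20 years → 11 March 2024.
  Interference Suspension Credit: +599 days → 31 October 2025.
Expiry of referenced patent HD-569136:
  Base: filing + 20 years → 1 August 2023.
  Administrative Delay Adjustment: +139 days → 18 December 2023.
  Applicant Delay Offset: −245 days → 17 April 2023.
Terminal disclaimer: HD-311517 expires on the earlier of 31 October 2025 and 17 April 2023.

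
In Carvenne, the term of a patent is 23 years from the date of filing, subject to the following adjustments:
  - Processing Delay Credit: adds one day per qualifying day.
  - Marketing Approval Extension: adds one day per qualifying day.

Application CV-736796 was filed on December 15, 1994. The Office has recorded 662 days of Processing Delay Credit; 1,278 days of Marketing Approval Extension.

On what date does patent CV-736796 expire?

2023-04-08

Base term: filing date + 23 years → 15 December 2017.
Processing Delay Credit: +662 days → 8 October 2019.
Marketing Approval Extension: +1278 days → 8 April 2023.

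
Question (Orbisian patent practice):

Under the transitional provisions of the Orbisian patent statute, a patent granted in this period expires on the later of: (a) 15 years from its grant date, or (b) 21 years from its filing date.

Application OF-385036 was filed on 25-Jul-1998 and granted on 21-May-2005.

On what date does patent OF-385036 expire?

(a) grant + 15 years → 21 May 2020.
(b) filing + 21 years → 25 July 2019.
Later of the two: 21 May 2020.

2020-05-21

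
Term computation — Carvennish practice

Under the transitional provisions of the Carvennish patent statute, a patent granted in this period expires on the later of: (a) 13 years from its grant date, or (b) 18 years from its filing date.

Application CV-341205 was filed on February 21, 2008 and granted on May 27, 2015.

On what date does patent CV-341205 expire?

2028-05-27

(a) grant + 13 years → 27 May 2028.
(b) filing + 18 years → 21 February 2026.
Later of the two: 27 May 2028.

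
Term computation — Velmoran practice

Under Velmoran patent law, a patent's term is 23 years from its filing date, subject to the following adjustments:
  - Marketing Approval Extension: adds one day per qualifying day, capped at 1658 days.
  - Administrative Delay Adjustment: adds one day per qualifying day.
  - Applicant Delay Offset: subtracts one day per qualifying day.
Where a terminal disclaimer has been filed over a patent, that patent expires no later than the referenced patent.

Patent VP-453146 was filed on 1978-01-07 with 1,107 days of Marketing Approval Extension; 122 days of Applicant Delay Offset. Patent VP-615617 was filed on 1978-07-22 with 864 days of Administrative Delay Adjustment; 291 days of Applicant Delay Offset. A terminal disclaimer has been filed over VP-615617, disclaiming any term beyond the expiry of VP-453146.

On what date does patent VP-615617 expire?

2003-02-15

Natural term of VP-615617:
  Base: filing + 23 years → 22 July 2001.
  Administrative Delay Adjustment: +864 days → 3 December 2003.
  Applicant Delay Offset: −291 days → 15 February 2003.
Expiry of referenced patent VP-453146:
  Base: filing + 23 years → 7 January 2001.
  Marketing Approval Extension: 1107 days (within the 1658-day cap) → +1107 days → 19 January 2004.
  Applicant Delay Offset: −122 days → 19 September 2003.
Terminal disclaimer: VP-615617 expires on the earlier of 15 February 2003 and 19 September 2003.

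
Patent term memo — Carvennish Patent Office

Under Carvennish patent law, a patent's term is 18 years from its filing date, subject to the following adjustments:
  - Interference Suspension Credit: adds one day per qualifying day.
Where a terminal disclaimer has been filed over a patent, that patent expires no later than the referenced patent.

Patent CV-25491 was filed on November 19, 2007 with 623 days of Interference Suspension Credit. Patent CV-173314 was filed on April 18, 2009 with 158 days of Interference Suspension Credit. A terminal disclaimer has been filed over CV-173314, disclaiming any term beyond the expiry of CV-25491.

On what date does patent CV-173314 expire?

August 4, 2027

Natural term of CV-173314:
  Base: filing + 18 years → 18 April 2027.
  Interference Suspension Credit: +158 days → 23 September 2027.
Expiry of referenced patent CV-25491:
  Base: filing + 18 years → 19 November 2025.
  Interference Suspension Credit: +623 days → 4 August 2027.
Terminal disclaimer: CV-173314 expires on the earlier of 23 September 2027 and 4 August 2027.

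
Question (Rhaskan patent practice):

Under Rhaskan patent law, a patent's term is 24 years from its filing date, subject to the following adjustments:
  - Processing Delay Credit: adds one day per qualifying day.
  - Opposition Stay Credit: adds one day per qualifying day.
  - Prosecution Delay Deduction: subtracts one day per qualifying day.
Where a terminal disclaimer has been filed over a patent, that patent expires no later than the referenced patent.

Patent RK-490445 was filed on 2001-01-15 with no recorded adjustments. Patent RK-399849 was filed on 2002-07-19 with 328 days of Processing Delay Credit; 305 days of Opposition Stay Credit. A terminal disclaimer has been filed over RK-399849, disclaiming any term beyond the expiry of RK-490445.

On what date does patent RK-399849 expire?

2025-01-15

Natural term of RK-399849:
  Base: filing + 24 years → 19 July 2026.
  Processing Delay Credit: +328 days → 12 June 2027.
  Opposition Stay Credit: +305 days → 12 April 2028.
Expiry of referenced patent RK-490445:
  Base: filing + 24 years → 15 January 2025.
Terminal disclaimer: RK-399849 expires on the earlier of 12 April 2028 and 15 January 2025.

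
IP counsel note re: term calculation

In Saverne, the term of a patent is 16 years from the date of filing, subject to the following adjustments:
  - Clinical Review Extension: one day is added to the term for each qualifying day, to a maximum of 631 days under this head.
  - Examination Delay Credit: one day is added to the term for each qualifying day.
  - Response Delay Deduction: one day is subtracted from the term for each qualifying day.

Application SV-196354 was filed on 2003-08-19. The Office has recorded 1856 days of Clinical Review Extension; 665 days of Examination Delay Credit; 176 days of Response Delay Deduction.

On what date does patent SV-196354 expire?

2022-09-12

Base term: filing date + 16 years → 19 August 2019.
Clinical Review Extension: 1856 days claimed exceeds the 631-day cap, so +631 days → 11 May 2021.
Examination Delay Credit: +665 days → 7 March 2023.
Response Delay Deduction: −176 days → 12 September 2022.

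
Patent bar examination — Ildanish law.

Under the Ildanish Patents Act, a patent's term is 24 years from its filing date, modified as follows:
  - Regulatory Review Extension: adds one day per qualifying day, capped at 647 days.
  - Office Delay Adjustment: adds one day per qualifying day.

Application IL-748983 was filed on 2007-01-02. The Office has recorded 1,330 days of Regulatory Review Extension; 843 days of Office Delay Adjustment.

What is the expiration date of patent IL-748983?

Base term: filing date + 24 years → 2 January 2031.
Regulatory Review Extension: 1330 days claimed exceeds the 647-day cap, so +647 days → 10 October 2032.
Office Delay Adjustment: +843 days → 31 January 2035.

January 31, 2035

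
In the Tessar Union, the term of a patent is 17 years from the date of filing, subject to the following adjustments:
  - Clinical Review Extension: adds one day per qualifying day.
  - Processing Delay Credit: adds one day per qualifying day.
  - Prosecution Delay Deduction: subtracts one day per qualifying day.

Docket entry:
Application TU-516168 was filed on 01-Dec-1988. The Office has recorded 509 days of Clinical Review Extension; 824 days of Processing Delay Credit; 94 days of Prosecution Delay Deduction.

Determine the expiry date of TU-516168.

April 23, 2009

Base term: filing date + 17 years → 1 December 2005.
Clinical Review Extension: +509 days → 24 April 2007.
Processing Delay Credit: +824 days → 26 July 2009.
Prosecution Delay Deduction: −94 days → 23 April 2009.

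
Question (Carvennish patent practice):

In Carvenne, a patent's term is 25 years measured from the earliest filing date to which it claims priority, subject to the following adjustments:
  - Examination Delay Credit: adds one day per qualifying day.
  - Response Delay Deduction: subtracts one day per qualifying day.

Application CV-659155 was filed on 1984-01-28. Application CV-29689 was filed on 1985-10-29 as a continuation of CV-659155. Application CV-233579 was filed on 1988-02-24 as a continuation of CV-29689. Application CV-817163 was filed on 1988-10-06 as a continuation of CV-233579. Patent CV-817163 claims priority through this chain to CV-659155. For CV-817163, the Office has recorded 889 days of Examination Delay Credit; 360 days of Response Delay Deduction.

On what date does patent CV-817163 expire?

2010-07-11

Earliest priority filing: 28 January 1984.
Base term: 28 January 1984 + 25 years → 28 January 2009.
Examination Delay Credit: +889 days → 6 July 2011.
Response Delay Deduction: −360 days → 11 July 2010.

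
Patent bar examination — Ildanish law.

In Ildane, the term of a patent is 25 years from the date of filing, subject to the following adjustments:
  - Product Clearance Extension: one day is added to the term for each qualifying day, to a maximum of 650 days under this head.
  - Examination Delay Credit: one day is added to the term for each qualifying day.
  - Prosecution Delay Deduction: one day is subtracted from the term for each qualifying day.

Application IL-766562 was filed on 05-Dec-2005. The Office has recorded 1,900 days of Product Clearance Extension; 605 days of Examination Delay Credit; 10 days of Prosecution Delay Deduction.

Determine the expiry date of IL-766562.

Base term: filing date + 25 years → 5 December 2030.
Product Clearance Extension: 1900 days claimed exceeds the 650-day cap, so +650 days → 15 September 2032.
Examination Delay Credit: +605 days → 13 May 2034.
Prosecution Delay Deduction: −10 days → 3 May 2034.

2034-05-03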